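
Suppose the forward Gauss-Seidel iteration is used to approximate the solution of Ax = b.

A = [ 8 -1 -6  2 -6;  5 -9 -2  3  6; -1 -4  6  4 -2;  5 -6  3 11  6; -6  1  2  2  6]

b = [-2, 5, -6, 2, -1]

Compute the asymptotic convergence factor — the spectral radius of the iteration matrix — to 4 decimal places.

Write A = D+L+U with D = diag(8, -9, 6, 11, 6).
T_GS = -(D+L)⁻¹U: row 0 first, T[0,1] = -(-1)/(8) = +0.1250; later rows by forward substitution.
  T[0,:] = [+0.0000, +0.1250, +0.7500, -0.2500, +0.7500]
  T[1,:] = [+0.0000, +0.0694, +0.1944, +0.1944, +1.0833]
  T[2,:] = [+0.0000, +0.0671, +0.2546, -0.5787, +1.1806]
  T[3,:] = [+0.0000, -0.0372, -0.3043, +0.3775, -0.6174]
  T[4,:] = [+0.0000, +0.1035, +0.7341, -0.2153, +0.3817]
|eigenvalues of T|: 1.5926, 0.6141, 0.1668, 0.0619, 0.0000.
ρ(T) = max|λ| = 1.5926; 1.5926 > 1, so it fails to converge.

1.5926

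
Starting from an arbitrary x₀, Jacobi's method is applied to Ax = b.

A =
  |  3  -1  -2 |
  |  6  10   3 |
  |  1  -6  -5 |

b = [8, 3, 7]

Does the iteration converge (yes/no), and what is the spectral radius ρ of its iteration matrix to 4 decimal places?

yes, ρ = 0.8977

A = D + L + U where D = diag(3, 10, -5).
T_J = -D⁻¹(L+U): T[0,2] = -(-2)/(3) = +0.6667; T[0,0] = 0.
  T[0,:] = [+0.0000  +0.3333  +0.6667]
  T[1,:] = [-0.6000  +0.0000  -0.3000]
  T[2,:] = [+0.2000  -1.2000  +0.0000]
|roots of det(T-λI)|: 0.8977, 0.7159, 0.7159.
ρ = 0.8977; 0.8977 < 1, so it converges for any x₀.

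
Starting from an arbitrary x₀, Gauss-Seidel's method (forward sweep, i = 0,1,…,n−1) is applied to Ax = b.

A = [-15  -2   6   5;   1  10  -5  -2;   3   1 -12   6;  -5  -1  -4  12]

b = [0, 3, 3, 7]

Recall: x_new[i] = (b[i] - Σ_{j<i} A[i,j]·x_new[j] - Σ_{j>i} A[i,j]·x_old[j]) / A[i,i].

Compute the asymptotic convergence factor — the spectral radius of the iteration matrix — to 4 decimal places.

Split A = D + L + U, D = diag(-15, 10, -12, 12).
T_GS = -(D+L)⁻¹U: row 0 first, T[0,1] = -(-2)/(-15) = -0.1333; later rows by forward substitution.
  T[0,:] = [+0.0000, -0.1333, +0.4000, +0.3333]
  T[1,:] = [+0.0000, +0.0133, +0.4600, +0.1667]
  T[2,:] = [+0.0000, -0.0322, +0.1383, +0.5972]
  T[3,:] = [+0.0000, -0.0652, +0.2511, +0.3519]
|λ(T)| sorted: 0.5812, 0.1983, 0.1205, 0.0000.
ρ(T) = max|λ| = 0.5812; 0.5812 < 1, so it converges for any x₀.

0.5812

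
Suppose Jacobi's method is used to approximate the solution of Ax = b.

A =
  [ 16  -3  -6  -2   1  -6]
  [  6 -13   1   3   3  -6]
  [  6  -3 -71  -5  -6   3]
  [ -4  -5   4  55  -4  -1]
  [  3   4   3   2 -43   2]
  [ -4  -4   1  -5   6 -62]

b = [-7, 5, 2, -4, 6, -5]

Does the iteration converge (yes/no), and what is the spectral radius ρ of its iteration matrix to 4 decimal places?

yes, ρ = 0.3982

Write A = D+L+U with D = diag(16, -13, -71, 55, -43, -62).
Jacobi: T = -D⁻¹(L+U), T[5,4] = -(6)/(-62) = +0.0968; T[5,5] = 0.
  T[0,:] = [+0.0000 +0.1875 +0.3750 +0.1250 -0.0625 +0.3750]
  T[1,:] = [+0.4615 +0.0000 +0.0769 +0.2308 +0.2308 -0.4615]
  T[2,:] = [+0.0845 -0.0423 +0.0000 -0.0704 -0.0845 +0.0423]
  T[3,:] = [+0.0727 +0.0909 -0.0727 +0.0000 +0.0727 +0.0182]
  T[4,:] = [+0.0698 +0.0930 +0.0698 +0.0465 +0.0000 +0.0465]
  T[5,:] = [-0.0645 -0.0645 +0.0161 -0.0806 +0.0968 +0.0000]
|roots of det(T-λI)|: 0.3982, 0.3033, 0.3033, 0.1738, 0.0633, 0.0633.
ρ = 0.3982; 0.3982 < 1 ⇒ converges.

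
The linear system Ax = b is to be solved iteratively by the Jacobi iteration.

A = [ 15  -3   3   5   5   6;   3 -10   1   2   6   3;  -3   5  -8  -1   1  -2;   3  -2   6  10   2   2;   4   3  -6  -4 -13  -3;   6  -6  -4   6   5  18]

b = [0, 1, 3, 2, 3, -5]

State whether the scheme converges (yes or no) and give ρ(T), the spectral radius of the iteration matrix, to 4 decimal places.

Let D = diag(15, -10, -8, 10, -13, 18); L, U the strict triangles.
T_J = -D⁻¹(L+U): T[5,4] = -(5)/(18) = -0.2778; T[5,5] = 0.
  T[0,:] = [+0.0000  +0.2000  -0.2000  -0.3333  -0.3333  -0.4000]
  T[1,:] = [+0.3000  +0.0000  +0.1000  +0.2000  +0.6000  +0.3000]
  T[2,:] = [-0.3750  +0.6250  +0.0000  -0.1250  +0.1250  -0.2500]
  T[3,:] = [-0.3000  +0.2000  -0.6000  +0.0000  -0.2000  -0.2000]
  T[4,:] = [+0.3077  +0.2308  -0.4615  -0.3077  +0.0000  -0.2308]
  T[5,:] = [-0.3333  +0.3333  +0.2222  -0.3333  -0.2778  +0.0000]
moduli |λ_i(T)| = 1.2782, 0.5323, 0.5323, 0.4710, 0.4710, 0.0011.
ρ = 1.2782; 1.2782 > 1 ⇒ diverges.

no, ρ = 1.2782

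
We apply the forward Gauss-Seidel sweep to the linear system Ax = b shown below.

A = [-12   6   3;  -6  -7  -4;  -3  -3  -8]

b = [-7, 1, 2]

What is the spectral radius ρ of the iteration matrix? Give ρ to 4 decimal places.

0.4604

Write A = D+L+U with D = diag(-12, -7, -8).
T_GS = -(D+L)⁻¹U: row 0 first, T[0,2] = -(3)/(-12) = +0.2500; later rows by forward substitution.
  T[0,:] = [+0.0000  +0.5000  +0.2500]
  T[1,:] = [+0.0000  -0.4286  -0.7857]
  T[2,:] = [+0.0000  -0.0268  +0.2009]
|roots of det(T-λI)|: 0.4604, 0.2327, 0.0000.
spectral radius ρ = 0.4604; 0.4604 < 1, so it converges for any x₀.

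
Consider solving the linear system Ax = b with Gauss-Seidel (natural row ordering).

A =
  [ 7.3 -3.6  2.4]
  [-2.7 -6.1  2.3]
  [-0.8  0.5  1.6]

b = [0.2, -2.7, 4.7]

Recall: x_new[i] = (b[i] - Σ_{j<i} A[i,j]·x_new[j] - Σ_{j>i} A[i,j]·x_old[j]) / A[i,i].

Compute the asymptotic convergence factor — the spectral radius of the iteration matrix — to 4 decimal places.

0.6822

Write A = D+L+U with D = diag(7.3, -6.1, 1.6).
T_GS = -(D+L)⁻¹U: row 0 first, T[0,2] = -(2.4)/(7.3) = -0.3288; later rows by forward substitution.
  T[0,:] = [+0.0000 +0.4932 -0.3288]
  T[1,:] = [+0.0000 -0.2183 +0.5226]
  T[2,:] = [+0.0000 +0.3148 -0.3277]
eigenvalue magnitudes: 0.6822, 0.1363, 0.0000.
ρ(T) = max|λ| = 0.6822; 0.6822 < 1: convergent.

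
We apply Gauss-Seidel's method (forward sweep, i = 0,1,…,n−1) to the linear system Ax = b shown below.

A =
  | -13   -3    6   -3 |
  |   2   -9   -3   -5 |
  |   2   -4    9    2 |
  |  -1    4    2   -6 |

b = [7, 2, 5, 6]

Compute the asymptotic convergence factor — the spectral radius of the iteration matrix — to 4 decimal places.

Diagonal D = diag(-13, -9, 9, -6); L, U strict lower/upper.
T_GS = -(D+L)⁻¹U: row 0 first, T[0,1] = -(-3)/(-13) = -0.2308; later rows by forward substitution.
  T[0,:] = [+0.0000  -0.2308  +0.4615  -0.2308]
  T[1,:] = [+0.0000  -0.0513  -0.2308  -0.6068]
  T[2,:] = [+0.0000  +0.0285  -0.2051  -0.4406]
  T[3,:] = [+0.0000  +0.0138  -0.2991  -0.5130]
eigenvalue magnitudes: 0.7295, 0.0855, 0.0457, 0.0000.
spectral radius ρ = 0.7295; 0.7295 < 1: convergent.

0.7295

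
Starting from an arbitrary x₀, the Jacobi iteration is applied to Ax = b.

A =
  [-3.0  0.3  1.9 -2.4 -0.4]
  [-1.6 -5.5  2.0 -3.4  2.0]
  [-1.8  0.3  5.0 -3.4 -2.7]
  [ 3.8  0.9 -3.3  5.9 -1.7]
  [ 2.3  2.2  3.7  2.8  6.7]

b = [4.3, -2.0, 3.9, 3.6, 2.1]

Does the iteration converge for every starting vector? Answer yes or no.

Let D = diag(-3, -5.5, 5, 5.9, 6.7); L, U the strict triangles.
Jacobi T = -D⁻¹(L+U): T[2,3] = -(-3.4)/(5) = +0.6800; T[2,2] = 0.
  T[0,:] = [+0.0000 +0.1000 +0.6333 -0.8000 -0.1333]
  T[1,:] = [-0.2909 +0.0000 +0.3636 -0.6182 +0.3636]
  T[2,:] = [+0.3600 -0.0600 +0.0000 +0.6800 +0.5400]
  T[3,:] = [-0.6441 -0.1525 +0.5593 +0.0000 +0.2881]
  T[4,:] = [-0.3433 -0.3284 -0.5522 -0.4179 +0.0000]
|eigenvalues of T|: 1.2703, 0.7188, 0.6864, 0.6864, 0.2071.
ρ = 1.2703; 1.2703 > 1, so it fails to converge.

no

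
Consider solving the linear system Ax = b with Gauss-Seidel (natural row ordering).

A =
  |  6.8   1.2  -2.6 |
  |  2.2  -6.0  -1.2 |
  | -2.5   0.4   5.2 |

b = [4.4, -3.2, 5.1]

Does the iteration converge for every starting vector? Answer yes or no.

A = D + L + U where D = diag(6.8, -6, 5.2).
Gauss-Seidel: T = -(D+L)⁻¹U, row 0 first, T[0,1] = -(1.2)/(6.8) = -0.1765; later rows by forward substitution.
  T[0,:] = [+0.0000, -0.1765, +0.3824]
  T[1,:] = [+0.0000, -0.0647, -0.0598]
  T[2,:] = [+0.0000, -0.0799, +0.1884]
|eigenvalues of T|: 0.2061, 0.0823, 0.0000.
spectral radius ρ = 0.2061; 0.2061 < 1: convergent.

yes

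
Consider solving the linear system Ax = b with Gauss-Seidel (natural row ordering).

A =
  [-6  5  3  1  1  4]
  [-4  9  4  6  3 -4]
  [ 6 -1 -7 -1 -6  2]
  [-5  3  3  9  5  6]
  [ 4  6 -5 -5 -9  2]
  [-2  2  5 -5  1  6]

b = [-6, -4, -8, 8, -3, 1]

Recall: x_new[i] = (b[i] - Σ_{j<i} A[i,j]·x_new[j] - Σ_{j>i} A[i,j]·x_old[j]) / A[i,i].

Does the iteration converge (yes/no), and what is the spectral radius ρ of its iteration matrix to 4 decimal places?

no, ρ = 1.3908

Diagonal D = diag(-6, 9, -7, 9, -9, 6); L, U strict lower/upper.
Gauss-Seidel: T = -(D+L)⁻¹U, row 0 first, T[0,4] = -(1)/(-6) = +0.1667; later rows by forward substitution.
  T[0,:] = [+0.0000  +0.8333  +0.5000  +0.1667  +0.1667  +0.6667]
  T[1,:] = [+0.0000  +0.3704  -0.2222  -0.5926  -0.2593  +0.7407]
  T[2,:] = [+0.0000  +0.6614  +0.4603  +0.0847  -0.6772  +0.7513]
  T[3,:] = [+0.0000  +0.1190  +0.1984  +0.2619  -0.1508  -0.7937]
  T[4,:] = [+0.0000  +0.1837  -0.2919  -0.5135  +0.3613  +1.0359]
  T[5,:] = [+0.0000  -0.3282  +0.0711  +0.4864  +0.5205  -1.4848]
|eigenvalues of T|: 1.3908, 0.9582, 0.3682, 0.3682, 0.0120, 0.0000.
ρ = 1.3908; 1.3908 > 1, so it fails to converge.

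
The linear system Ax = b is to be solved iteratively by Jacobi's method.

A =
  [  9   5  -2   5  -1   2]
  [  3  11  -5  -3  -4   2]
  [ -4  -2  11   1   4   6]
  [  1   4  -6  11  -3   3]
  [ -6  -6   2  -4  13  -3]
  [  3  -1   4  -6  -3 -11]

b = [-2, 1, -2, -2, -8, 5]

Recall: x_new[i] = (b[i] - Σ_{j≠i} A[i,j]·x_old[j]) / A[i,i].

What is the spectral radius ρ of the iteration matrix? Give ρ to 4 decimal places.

1.1246

A = D + L + U where D = diag(9, 11, 11, 11, 13, -11).
Jacobi T = -D⁻¹(L+U): T[4,0] = -(-6)/(13) = +0.4615; T[4,4] = 0.
  T[0,:] = [+0.0000 -0.5556 +0.2222 -0.5556 +0.1111 -0.2222]
  T[1,:] = [-0.2727 +0.0000 +0.4545 +0.2727 +0.3636 -0.1818]
  T[2,:] = [+0.3636 +0.1818 +0.0000 -0.0909 -0.3636 -0.5455]
  T[3,:] = [-0.0909 -0.3636 +0.5455 +0.0000 +0.2727 -0.2727]
  T[4,:] = [+0.4615 +0.4615 -0.1538 +0.3077 +0.0000 +0.2308]
  T[5,:] = [+0.2727 -0.0909 +0.3636 -0.5455 -0.2727 +0.0000]
|λ(T)| sorted: 1.1246, 0.6439, 0.6439, 0.4660, 0.4660, 0.1513.
spectral radius ρ = 1.1246; 1.1246 > 1: divergent.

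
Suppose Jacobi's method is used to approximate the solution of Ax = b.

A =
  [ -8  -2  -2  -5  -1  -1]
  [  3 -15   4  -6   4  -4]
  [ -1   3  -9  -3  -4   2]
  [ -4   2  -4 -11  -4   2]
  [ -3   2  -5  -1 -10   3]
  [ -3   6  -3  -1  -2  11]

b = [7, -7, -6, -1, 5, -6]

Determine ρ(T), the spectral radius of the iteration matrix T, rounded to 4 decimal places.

1.1666

Write A = D+L+U with D = diag(-8, -15, -9, -11, -10, 11).
Jacobi T = -D⁻¹(L+U): T[5,4] = -(-2)/(11) = +0.1818; T[5,5] = 0.
  T[0,:] = [+0.0000  -0.2500  -0.2500  -0.6250  -0.1250  -0.1250]
  T[1,:] = [+0.2000  +0.0000  +0.2667  -0.4000  +0.2667  -0.2667]
  T[2,:] = [-0.1111  +0.3333  +0.0000  -0.3333  -0.4444  +0.2222]
  T[3,:] = [-0.3636  +0.1818  -0.3636  +0.0000  -0.3636  +0.1818]
  T[4,:] = [-0.3000  +0.2000  -0.5000  -0.1000  +0.0000  +0.3000]
  T[5,:] = [+0.2727  -0.5455  +0.2727  +0.0909  +0.1818  +0.0000]
|λ(T)| sorted: 1.1666, 0.4676, 0.4676, 0.2762, 0.2762, 0.2278.
ρ = 1.1666; 1.1666 > 1: divergent.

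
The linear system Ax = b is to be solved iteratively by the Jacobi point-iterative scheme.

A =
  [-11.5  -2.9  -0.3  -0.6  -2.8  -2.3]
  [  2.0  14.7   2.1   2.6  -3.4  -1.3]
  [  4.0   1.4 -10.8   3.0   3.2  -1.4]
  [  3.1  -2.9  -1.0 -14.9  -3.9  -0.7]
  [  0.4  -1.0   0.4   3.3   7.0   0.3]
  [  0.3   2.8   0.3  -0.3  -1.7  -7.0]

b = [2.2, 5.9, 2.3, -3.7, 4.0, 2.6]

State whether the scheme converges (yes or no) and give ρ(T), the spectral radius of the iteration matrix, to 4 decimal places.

yes, ρ = 0.6159

A = D + L + U where D = diag(-11.5, 14.7, -10.8, -14.9, 7, -7).
Jacobi T = -D⁻¹(L+U): T[0,5] = -(-2.3)/(-11.5) = -0.2000; T[0,0] = 0.
  T[0,:] = [+0.0000  -0.2522  -0.0261  -0.0522  -0.2435  -0.2000]
  T[1,:] = [-0.1361  +0.0000  -0.1429  -0.1769  +0.2313  +0.0884]
  T[2,:] = [+0.3704  +0.1296  +0.0000  +0.2778  +0.2963  -0.1296]
  T[3,:] = [+0.2081  -0.1946  -0.0671  +0.0000  -0.2617  -0.0470]
  T[4,:] = [-0.0571  +0.1429  -0.0571  -0.4714  +0.0000  -0.0429]
  T[5,:] = [+0.0429  +0.4000  +0.0429  -0.0429  -0.2429  +0.0000]
eigenvalue magnitudes: 0.6159, 0.3406, 0.3406, 0.2735, 0.2735, 0.2092.
ρ = 0.6159; 0.6159 < 1, so it converges for any x₀.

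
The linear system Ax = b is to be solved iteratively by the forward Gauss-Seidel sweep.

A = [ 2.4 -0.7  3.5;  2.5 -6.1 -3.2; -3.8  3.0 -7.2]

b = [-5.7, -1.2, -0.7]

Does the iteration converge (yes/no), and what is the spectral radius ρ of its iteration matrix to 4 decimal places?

yes, ρ = 0.5646

Write A = D+L+U with D = diag(2.4, -6.1, -7.2).
T_GS = -(D+L)⁻¹U: row 0 first, T[0,1] = -(-0.7)/(2.4) = +0.2917; later rows by forward substitution.
  T[0,:] = [+0.0000  +0.2917  -1.4583]
  T[1,:] = [+0.0000  +0.1195  -1.1223]
  T[2,:] = [+0.0000  -0.1041  +0.3021]
|eigenvalues of T|: 0.5646, 0.1430, 0.0000.
spectral radius ρ = 0.5646; 0.5646 < 1, so it converges for any x₀.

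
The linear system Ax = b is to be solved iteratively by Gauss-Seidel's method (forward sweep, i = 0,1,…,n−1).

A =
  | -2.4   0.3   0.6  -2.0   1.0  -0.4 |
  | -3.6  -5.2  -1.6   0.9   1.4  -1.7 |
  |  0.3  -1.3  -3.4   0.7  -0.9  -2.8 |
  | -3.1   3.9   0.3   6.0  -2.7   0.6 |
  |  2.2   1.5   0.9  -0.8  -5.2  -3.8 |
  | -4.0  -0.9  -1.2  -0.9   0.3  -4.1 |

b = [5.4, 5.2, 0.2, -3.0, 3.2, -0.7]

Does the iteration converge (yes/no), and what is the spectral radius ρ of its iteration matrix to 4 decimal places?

no, ρ = 1.4465

A = D + L + U where D = diag(-2.4, -5.2, -3.4, 6, -5.2, -4.1).
GS T = -(D+L)⁻¹U: row 0 first, T[0,4] = -(1)/(-2.4) = +0.4167; later rows by forward substitution.
  T[0,:] = [+0.0000  +0.1250  +0.2500  -0.8333  +0.4167  -0.1667]
  T[1,:] = [+0.0000  -0.0865  -0.4808  +0.7500  -0.0192  -0.2115]
  T[2,:] = [+0.0000  +0.0441  +0.2059  -0.1544  -0.2206  -0.7574]
  T[3,:] = [+0.0000  +0.1186  +0.4314  -0.9103  +0.6888  -0.0107]
  T[4,:] = [+0.0000  +0.0173  -0.0636  -0.0229  +0.0266  -0.9917]
  T[5,:] = [+0.0000  -0.1406  -0.2980  +0.8917  -0.4870  +0.3605]
|eigenvalues of T|: 1.4465, 0.5761, 0.2645, 0.2645, 0.0436, 0.0000.
ρ(T) = max|λ| = 1.4465; 1.4465 > 1 ⇒ diverges.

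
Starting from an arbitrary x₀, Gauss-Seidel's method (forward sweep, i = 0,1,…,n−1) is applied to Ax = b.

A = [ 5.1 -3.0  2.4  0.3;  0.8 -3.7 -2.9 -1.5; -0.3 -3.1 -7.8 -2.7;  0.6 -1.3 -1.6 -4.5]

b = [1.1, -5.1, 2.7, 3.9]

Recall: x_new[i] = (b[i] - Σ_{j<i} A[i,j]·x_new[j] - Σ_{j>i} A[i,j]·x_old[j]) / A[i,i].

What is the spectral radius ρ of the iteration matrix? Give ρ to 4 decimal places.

Write A = D+L+U with D = diag(5.1, -3.7, -7.8, -4.5).
GS T = -(D+L)⁻¹U: row 0 first, T[0,1] = -(-3)/(5.1) = +0.5882; later rows by forward substitution.
  T[0,:] = [+0.0000  +0.5882  -0.4706  -0.0588]
  T[1,:] = [+0.0000  +0.1272  -0.8855  -0.4181]
  T[2,:] = [+0.0000  -0.0732  +0.3700  -0.1777]
  T[3,:] = [+0.0000  +0.0677  +0.0615  +0.1761]
|roots of det(T-λI)|: 0.5448, 0.1976, 0.1976, 0.0000.
ρ = 0.5448; 0.5448 < 1, so it converges for any x₀.

0.5448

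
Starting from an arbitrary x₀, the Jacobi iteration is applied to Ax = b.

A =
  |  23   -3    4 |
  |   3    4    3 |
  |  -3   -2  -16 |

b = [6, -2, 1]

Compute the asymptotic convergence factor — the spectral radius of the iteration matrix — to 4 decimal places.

Let D = diag(23, 4, -16); L, U the strict triangles.
Jacobi T = -D⁻¹(L+U): T[1,2] = -(3)/(4) = -0.7500; T[1,1] = 0.
  T[0,:] = [+0.0000  +0.1304  -0.1739]
  T[1,:] = [-0.7500  +0.0000  -0.7500]
  T[2,:] = [-0.1875  -0.1250  +0.0000]
eigenvalue magnitudes: 0.1972, 0.1017, 0.1017.
ρ = 0.1972; 0.1972 < 1 ⇒ converges.

0.1972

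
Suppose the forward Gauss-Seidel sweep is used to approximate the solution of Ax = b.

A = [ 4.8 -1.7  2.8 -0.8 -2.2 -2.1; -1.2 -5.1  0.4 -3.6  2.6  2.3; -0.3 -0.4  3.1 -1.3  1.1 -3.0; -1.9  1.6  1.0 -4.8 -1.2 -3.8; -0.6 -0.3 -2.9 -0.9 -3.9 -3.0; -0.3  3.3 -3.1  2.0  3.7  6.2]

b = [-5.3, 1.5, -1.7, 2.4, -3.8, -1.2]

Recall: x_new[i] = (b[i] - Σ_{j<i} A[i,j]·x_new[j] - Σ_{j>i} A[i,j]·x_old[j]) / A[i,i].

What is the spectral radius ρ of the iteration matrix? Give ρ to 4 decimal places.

Split A = D + L + U, D = diag(4.8, -5.1, 3.1, -4.8, -3.9, 6.2).
T_GS = -(D+L)⁻¹U: row 0 first, T[0,4] = -(-2.2)/(4.8) = +0.4583; later rows by forward substitution.
  T[0,:] = [+0.0000 +0.3542 -0.5833 +0.1667 +0.4583 +0.4375]
  T[1,:] = [+0.0000 -0.0833 +0.2157 -0.7451 +0.4020 +0.3480]
  T[2,:] = [+0.0000 +0.0235 -0.0286 +0.3393 -0.2586 +1.0550]
  T[3,:] = [+0.0000 -0.1631 +0.2968 -0.2436 -0.3513 -0.6290]
  T[4,:] = [+0.0000 -0.0279 +0.0259 -0.1644 +0.1719 -1.5026]
  T[5,:] = [+0.0000 +0.1425 -0.2686 +0.7510 -0.3104 +1.4631]
|λ(T)| sorted: 1.5697, 0.3894, 0.3894, 0.0595, 0.0077, 0.0000.
ρ = 1.5697; 1.5697 > 1 ⇒ diverges.

1.5697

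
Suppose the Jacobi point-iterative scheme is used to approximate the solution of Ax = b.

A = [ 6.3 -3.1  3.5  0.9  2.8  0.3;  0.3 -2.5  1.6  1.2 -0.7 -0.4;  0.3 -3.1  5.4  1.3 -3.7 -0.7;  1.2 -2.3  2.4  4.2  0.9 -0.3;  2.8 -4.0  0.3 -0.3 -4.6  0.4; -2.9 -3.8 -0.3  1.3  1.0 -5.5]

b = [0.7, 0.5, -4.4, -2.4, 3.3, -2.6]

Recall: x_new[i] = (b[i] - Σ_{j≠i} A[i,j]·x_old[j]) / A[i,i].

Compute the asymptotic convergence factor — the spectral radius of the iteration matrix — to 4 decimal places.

Split A = D + L + U, D = diag(6.3, -2.5, 5.4, 4.2, -4.6, -5.5).
Jacobi T = -D⁻¹(L+U): T[2,1] = -(-3.1)/(5.4) = +0.5741; T[2,2] = 0.
  T[0,:] = [+0.0000, +0.4921, -0.5556, -0.1429, -0.4444, -0.0476]
  T[1,:] = [+0.1200, +0.0000, +0.6400, +0.4800, -0.2800, -0.1600]
  T[2,:] = [-0.0556, +0.5741, +0.0000, -0.2407, +0.6852, +0.1296]
  T[3,:] = [-0.2857, +0.5476, -0.5714, +0.0000, -0.2143, +0.0714]
  T[4,:] = [+0.6087, -0.8696, +0.0652, -0.0652, +0.0000, +0.0870]
  T[5,:] = [-0.5273, -0.6909, -0.0545, +0.2364, +0.1818, +0.0000]
|eigenvalues of T|: 1.3937, 0.6447, 0.5444, 0.5444, 0.3311, 0.1234.
ρ = 1.3937; 1.3937 > 1 ⇒ diverges.

1.3937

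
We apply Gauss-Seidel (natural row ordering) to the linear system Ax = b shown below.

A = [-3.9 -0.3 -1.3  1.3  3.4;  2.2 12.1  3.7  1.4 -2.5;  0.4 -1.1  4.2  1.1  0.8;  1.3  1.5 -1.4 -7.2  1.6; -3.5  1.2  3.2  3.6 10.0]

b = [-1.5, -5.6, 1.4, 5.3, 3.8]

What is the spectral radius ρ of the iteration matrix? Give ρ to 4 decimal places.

0.5361

Let D = diag(-3.9, 12.1, 4.2, -7.2, 10); L, U the strict triangles.
GS T = -(D+L)⁻¹U: row 0 first, T[0,3] = -(1.3)/(-3.9) = +0.3333; later rows by forward substitution.
  T[0,:] = [+0.0000, -0.0769, -0.3333, +0.3333, +0.8718]
  T[1,:] = [+0.0000, +0.0140, -0.2452, -0.1763, +0.0481]
  T[2,:] = [+0.0000, +0.0110, -0.0325, -0.3398, -0.2609]
  T[3,:] = [+0.0000, -0.0131, -0.1050, +0.0895, +0.4404]
  T[4,:] = [+0.0000, -0.0274, -0.0391, +0.2143, +0.2243]
eigenvalue magnitudes: 0.5361, 0.1952, 0.0941, 0.0486, 0.0000.
ρ = 0.5361; 0.5361 < 1: convergent.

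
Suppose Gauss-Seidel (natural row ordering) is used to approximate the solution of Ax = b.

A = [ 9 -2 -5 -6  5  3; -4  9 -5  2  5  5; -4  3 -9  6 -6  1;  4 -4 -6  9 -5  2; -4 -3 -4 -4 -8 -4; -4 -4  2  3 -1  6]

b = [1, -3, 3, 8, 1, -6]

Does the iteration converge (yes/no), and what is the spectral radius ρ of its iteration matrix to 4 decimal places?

Split A = D + L + U, D = diag(9, 9, -9, 9, -8, 6).
T_GS = -(D+L)⁻¹U: row 0 first, T[0,2] = -(-5)/(9) = +0.5556; later rows by forward substitution.
  T[0,:] = [+0.0000, +0.2222, +0.5556, +0.6667, -0.5556, -0.3333]
  T[1,:] = [+0.0000, +0.0988, +0.8025, +0.0741, -0.8025, -0.7037]
  T[2,:] = [+0.0000, -0.0658, +0.0206, +0.3951, -0.6872, +0.0247]
  T[3,:] = [+0.0000, -0.0988, +0.1235, +0.0000, -0.0123, -0.3704]
  T[4,:] = [+0.0000, -0.0658, -0.6507, -0.5586, +0.9285, +0.1034]
  T[5,:] = [+0.0000, +0.2743, +0.7283, +0.2690, -0.5153, -0.4972]
|eigenvalues of T|: 1.1326, 0.4398, 0.4398, 0.2970, 0.2343, 0.0000.
ρ = 1.1326; 1.1326 > 1 ⇒ diverges.

no, ρ = 1.1326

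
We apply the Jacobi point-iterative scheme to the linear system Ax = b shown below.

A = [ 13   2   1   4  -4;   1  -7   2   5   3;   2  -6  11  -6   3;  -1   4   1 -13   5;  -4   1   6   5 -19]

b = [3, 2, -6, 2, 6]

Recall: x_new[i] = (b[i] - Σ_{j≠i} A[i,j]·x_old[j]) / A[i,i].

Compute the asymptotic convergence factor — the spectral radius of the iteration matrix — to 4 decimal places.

Diagonal D = diag(13, -7, 11, -13, -19); L, U strict lower/upper.
Jacobi T = -D⁻¹(L+U): T[2,1] = -(-6)/(11) = +0.5455; T[2,2] = 0.
  T[0,:] = [+0.0000  -0.1538  -0.0769  -0.3077  +0.3077]
  T[1,:] = [+0.1429  +0.0000  +0.2857  +0.7143  +0.4286]
  T[2,:] = [-0.1818  +0.5455  +0.0000  +0.5455  -0.2727]
  T[3,:] = [-0.0769  +0.3077  +0.0769  +0.0000  +0.3846]
  T[4,:] = [-0.2105  +0.0526  +0.3158  +0.2632  +0.0000]
|λ(T)| sorted: 0.9334, 0.5440, 0.4745, 0.4745, 0.0956.
ρ = 0.9334; 0.9334 < 1: convergent.

0.9334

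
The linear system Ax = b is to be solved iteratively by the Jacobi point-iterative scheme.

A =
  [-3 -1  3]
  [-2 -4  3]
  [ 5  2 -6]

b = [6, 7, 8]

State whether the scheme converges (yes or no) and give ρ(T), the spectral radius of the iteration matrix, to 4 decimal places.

no, ρ = 1.2454

A = D + L + U where D = diag(-3, -4, -6).
Jacobi T = -D⁻¹(L+U): T[2,1] = -(2)/(-6) = +0.3333; T[2,2] = 0.
  T[0,:] = [+0.0000 -0.3333 +1.0000]
  T[1,:] = [-0.5000 +0.0000 +0.7500]
  T[2,:] = [+0.8333 +0.3333 +0.0000]
|λ(T)| sorted: 1.2454, 0.9171, 0.3283.
spectral radius ρ = 1.2454; 1.2454 > 1 ⇒ diverges.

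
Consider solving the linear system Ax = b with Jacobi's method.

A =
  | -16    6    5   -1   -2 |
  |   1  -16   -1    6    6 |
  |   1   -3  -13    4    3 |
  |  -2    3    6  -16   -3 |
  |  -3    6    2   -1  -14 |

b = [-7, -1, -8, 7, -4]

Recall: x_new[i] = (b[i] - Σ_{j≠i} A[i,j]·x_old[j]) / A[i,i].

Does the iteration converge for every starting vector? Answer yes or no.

yes

Let D = diag(-16, -16, -13, -16, -14); L, U the strict triangles.
T_J = -D⁻¹(L+U): T[4,1] = -(6)/(-14) = +0.4286; T[4,4] = 0.
  T[0,:] = [+0.0000  +0.3750  +0.3125  -0.0625  -0.1250]
  T[1,:] = [+0.0625  +0.0000  -0.0625  +0.3750  +0.3750]
  T[2,:] = [+0.0769  -0.2308  +0.0000  +0.3077  +0.2308]
  T[3,:] = [-0.1250  +0.1875  +0.3750  +0.0000  -0.1875]
  T[4,:] = [-0.2143  +0.4286  +0.1429  -0.0714  +0.0000]
|roots of det(T-λI)|: 0.8655, 0.3267, 0.3267, 0.2080, 0.0260.
spectral radius ρ = 0.8655; 0.8655 < 1 ⇒ converges.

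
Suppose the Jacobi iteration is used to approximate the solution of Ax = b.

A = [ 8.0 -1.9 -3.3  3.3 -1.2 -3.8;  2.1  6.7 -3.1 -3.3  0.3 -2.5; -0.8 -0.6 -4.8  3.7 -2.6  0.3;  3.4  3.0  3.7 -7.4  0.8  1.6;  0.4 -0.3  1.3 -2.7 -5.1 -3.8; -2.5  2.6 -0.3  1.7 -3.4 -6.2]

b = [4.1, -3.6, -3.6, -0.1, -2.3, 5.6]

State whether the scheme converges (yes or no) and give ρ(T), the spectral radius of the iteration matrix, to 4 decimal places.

Split A = D + L + U, D = diag(8, 6.7, -4.8, -7.4, -5.1, -6.2).
Jacobi T = -D⁻¹(L+U): T[1,3] = -(-3.3)/(6.7) = +0.4925; T[1,1] = 0.
  T[0,:] = [+0.0000, +0.2375, +0.4125, -0.4125, +0.1500, +0.4750]
  T[1,:] = [-0.3134, +0.0000, +0.4627, +0.4925, -0.0448, +0.3731]
  T[2,:] = [-0.1667, -0.1250, +0.0000, +0.7708, -0.5417, +0.0625]
  T[3,:] = [+0.4595, +0.4054, +0.5000, +0.0000, +0.1081, +0.2162]
  T[4,:] = [+0.0784, -0.0588, +0.2549, -0.5294, +0.0000, -0.7451]
  T[5,:] = [-0.4032, +0.4194, -0.0484, +0.2742, -0.5484, +0.0000]
|roots of det(T-λI)|: 1.1426, 0.8089, 0.8089, 0.7376, 0.3622, 0.3622.
ρ(T) = max|λ| = 1.1426; 1.1426 > 1, so it fails to converge.

no, ρ = 1.1426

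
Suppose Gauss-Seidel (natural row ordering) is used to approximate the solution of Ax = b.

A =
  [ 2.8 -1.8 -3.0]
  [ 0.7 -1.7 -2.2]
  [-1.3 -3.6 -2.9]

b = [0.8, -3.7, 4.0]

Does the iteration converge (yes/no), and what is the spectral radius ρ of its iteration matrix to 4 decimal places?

Let D = diag(2.8, -1.7, -2.9); L, U the strict triangles.
Gauss-Seidel: T = -(D+L)⁻¹U, row 0 first, T[0,1] = -(-1.8)/(2.8) = +0.6429; later rows by forward substitution.
  T[0,:] = [+0.0000 +0.6429 +1.0714]
  T[1,:] = [+0.0000 +0.2647 -0.8529]
  T[2,:] = [+0.0000 -0.6168 +0.5785]
eigenvalue magnitudes: 1.1637, 0.3205, 0.0000.
ρ(T) = max|λ| = 1.1637; 1.1637 > 1: divergent.

no, ρ = 1.1637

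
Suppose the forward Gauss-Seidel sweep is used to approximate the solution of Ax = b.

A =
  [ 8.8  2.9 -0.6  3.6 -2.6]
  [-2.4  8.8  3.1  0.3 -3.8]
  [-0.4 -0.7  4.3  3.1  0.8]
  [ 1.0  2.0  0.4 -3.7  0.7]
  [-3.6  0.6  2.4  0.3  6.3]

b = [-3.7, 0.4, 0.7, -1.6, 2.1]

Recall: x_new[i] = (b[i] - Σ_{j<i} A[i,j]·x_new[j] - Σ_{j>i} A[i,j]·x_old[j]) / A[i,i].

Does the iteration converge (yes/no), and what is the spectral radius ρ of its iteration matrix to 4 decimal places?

Let D = diag(8.8, 8.8, 4.3, -3.7, 6.3); L, U the strict triangles.
T_GS = -(D+L)⁻¹U: row 0 first, T[0,4] = -(-2.6)/(8.8) = +0.2955; later rows by forward substitution.
  T[0,:] = [+0.0000 -0.3295 +0.0682 -0.4091 +0.2955]
  T[1,:] = [+0.0000 -0.0899 -0.3337 -0.1457 +0.5124]
  T[2,:] = [+0.0000 -0.0453 -0.0480 -0.7827 -0.0751]
  T[3,:] = [+0.0000 -0.1425 -0.1671 -0.2739 +0.5379]
  T[4,:] = [+0.0000 -0.1557 +0.0970 +0.0913 +0.1230]
moduli |λ_i(T)| = 0.6788, 0.4066, 0.4066, 0.0806, 0.0000.
ρ(T) = max|λ| = 0.6788; 0.6788 < 1, so it converges for any x₀.

yes, ρ = 0.6788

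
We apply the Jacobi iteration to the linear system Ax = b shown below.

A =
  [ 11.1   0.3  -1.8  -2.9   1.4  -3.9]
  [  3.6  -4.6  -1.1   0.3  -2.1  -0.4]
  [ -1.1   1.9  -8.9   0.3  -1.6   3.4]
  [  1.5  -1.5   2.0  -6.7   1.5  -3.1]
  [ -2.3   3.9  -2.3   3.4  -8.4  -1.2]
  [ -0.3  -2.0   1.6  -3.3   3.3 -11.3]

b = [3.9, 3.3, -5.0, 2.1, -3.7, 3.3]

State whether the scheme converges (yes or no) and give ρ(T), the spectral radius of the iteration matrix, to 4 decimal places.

yes, ρ = 0.8213

Split A = D + L + U, D = diag(11.1, -4.6, -8.9, -6.7, -8.4, -11.3).
Jacobi T = -D⁻¹(L+U): T[0,2] = -(-1.8)/(11.1) = +0.1622; T[0,0] = 0.
  T[0,:] = [+0.0000  -0.0270  +0.1622  +0.2613  -0.1261  +0.3514]
  T[1,:] = [+0.7826  +0.0000  -0.2391  +0.0652  -0.4565  -0.0870]
  T[2,:] = [-0.1236  +0.2135  +0.0000  +0.0337  -0.1798  +0.3820]
  T[3,:] = [+0.2239  -0.2239  +0.2985  +0.0000  +0.2239  -0.4627]
  T[4,:] = [-0.2738  +0.4643  -0.2738  +0.4048  +0.0000  -0.1429]
  T[5,:] = [-0.0265  -0.1770  +0.1416  -0.2920  +0.2920  +0.0000]
moduli |λ_i(T)| = 0.8213, 0.5506, 0.5506, 0.3196, 0.3196, 0.1593.
ρ = 0.8213; 0.8213 < 1: convergent.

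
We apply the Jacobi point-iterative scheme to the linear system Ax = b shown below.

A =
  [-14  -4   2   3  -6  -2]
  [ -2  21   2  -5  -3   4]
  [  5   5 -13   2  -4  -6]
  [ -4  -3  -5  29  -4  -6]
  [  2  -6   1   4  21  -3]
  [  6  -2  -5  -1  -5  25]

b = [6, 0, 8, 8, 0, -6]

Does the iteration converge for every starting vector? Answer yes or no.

yes

Diagonal D = diag(-14, 21, -13, 29, 21, 25); L, U strict lower/upper.
Jacobi: T = -D⁻¹(L+U), T[4,5] = -(-3)/(21) = +0.1429; T[4,4] = 0.
  T[0,:] = [+0.0000, -0.2857, +0.1429, +0.2143, -0.4286, -0.1429]
  T[1,:] = [+0.0952, +0.0000, -0.0952, +0.2381, +0.1429, -0.1905]
  T[2,:] = [+0.3846, +0.3846, +0.0000, +0.1538, -0.3077, -0.4615]
  T[3,:] = [+0.1379, +0.1034, +0.1724, +0.0000, +0.1379, +0.2069]
  T[4,:] = [-0.0952, +0.2857, -0.0476, -0.1905, +0.0000, +0.1429]
  T[5,:] = [-0.2400, +0.0800, +0.2000, +0.0400, +0.2000, +0.0000]
|roots of det(T-λI)|: 0.5136, 0.3991, 0.3991, 0.3258, 0.3258, 0.2326.
ρ(T) = max|λ| = 0.5136; 0.5136 < 1: convergent.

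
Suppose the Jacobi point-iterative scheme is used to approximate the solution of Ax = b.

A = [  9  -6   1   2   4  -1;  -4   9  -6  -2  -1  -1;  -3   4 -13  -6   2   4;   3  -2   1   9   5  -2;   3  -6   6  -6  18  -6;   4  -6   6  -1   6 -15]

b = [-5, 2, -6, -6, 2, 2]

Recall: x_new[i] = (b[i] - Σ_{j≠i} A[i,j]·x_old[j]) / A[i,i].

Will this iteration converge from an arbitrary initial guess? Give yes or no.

Diagonal D = diag(9, 9, -13, 9, 18, -15); L, U strict lower/upper.
Jacobi T = -D⁻¹(L+U): T[3,5] = -(-2)/(9) = +0.2222; T[3,3] = 0.
  T[0,:] = [+0.0000  +0.6667  -0.1111  -0.2222  -0.4444  +0.1111]
  T[1,:] = [+0.4444  +0.0000  +0.6667  +0.2222  +0.1111  +0.1111]
  T[2,:] = [-0.2308  +0.3077  +0.0000  -0.4615  +0.1538  +0.3077]
  T[3,:] = [-0.3333  +0.2222  -0.1111  +0.0000  -0.5556  +0.2222]
  T[4,:] = [-0.1667  +0.3333  -0.3333  +0.3333  +0.0000  +0.3333]
  T[5,:] = [+0.2667  -0.4000  +0.4000  -0.0667  +0.4000  +0.0000]
|eigenvalues of T|: 1.2855, 0.6234, 0.5610, 0.5610, 0.3984, 0.1070.
ρ = 1.2855; 1.2855 > 1: divergent.

no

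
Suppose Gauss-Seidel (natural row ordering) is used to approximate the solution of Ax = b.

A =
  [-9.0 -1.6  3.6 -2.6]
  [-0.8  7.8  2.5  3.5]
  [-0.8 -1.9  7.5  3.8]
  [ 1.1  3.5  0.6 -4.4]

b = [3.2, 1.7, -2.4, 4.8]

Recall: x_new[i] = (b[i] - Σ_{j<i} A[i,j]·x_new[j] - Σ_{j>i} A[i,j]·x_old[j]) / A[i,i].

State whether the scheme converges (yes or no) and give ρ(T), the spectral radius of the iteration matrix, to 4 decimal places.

Split A = D + L + U, D = diag(-9, 7.8, 7.5, -4.4).
GS T = -(D+L)⁻¹U: row 0 first, T[0,3] = -(-2.6)/(-9) = -0.2889; later rows by forward substitution.
  T[0,:] = [+0.0000  -0.1778  +0.4000  -0.2889]
  T[1,:] = [+0.0000  -0.0182  -0.2795  -0.4783]
  T[2,:] = [+0.0000  -0.0236  -0.0281  -0.6587]
  T[3,:] = [+0.0000  -0.0622  -0.1262  -0.5425]
|eigenvalues of T|: 0.7307, 0.0994, 0.0994, 0.0000.
spectral radius ρ = 0.7307; 0.7307 < 1 ⇒ converges.

yes, ρ = 0.7307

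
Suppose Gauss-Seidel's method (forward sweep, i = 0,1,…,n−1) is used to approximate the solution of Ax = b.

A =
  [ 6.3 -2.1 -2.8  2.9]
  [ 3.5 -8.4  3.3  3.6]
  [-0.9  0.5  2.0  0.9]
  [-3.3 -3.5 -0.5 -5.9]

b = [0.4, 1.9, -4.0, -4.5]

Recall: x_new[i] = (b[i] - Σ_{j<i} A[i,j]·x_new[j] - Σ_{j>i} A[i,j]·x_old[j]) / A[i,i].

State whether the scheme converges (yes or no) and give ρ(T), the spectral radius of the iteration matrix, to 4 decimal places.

yes, ρ = 0.8630

Write A = D+L+U with D = diag(6.3, -8.4, 2, -5.9).
GS T = -(D+L)⁻¹U: row 0 first, T[0,1] = -(-2.1)/(6.3) = +0.3333; later rows by forward substitution.
  T[0,:] = [+0.0000 +0.3333 +0.4444 -0.4603]
  T[1,:] = [+0.0000 +0.1389 +0.5780 +0.2368]
  T[2,:] = [+0.0000 +0.1153 +0.0555 -0.7163]
  T[3,:] = [+0.0000 -0.2786 -0.5962 +0.1777]
|λ(T)| sorted: 0.8630, 0.3940, 0.0969, 0.0000.
ρ(T) = max|λ| = 0.8630; 0.8630 < 1 ⇒ converges.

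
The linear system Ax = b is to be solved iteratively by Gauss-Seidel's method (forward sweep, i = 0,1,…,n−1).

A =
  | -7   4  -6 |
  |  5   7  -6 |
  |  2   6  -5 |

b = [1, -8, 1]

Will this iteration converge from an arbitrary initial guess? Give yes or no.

no

Diagonal D = diag(-7, 7, -5); L, U strict lower/upper.
GS T = -(D+L)⁻¹U: row 0 first, T[0,2] = -(-6)/(-7) = -0.8571; later rows by forward substitution.
  T[0,:] = [+0.0000, +0.5714, -0.8571]
  T[1,:] = [+0.0000, -0.4082, +1.4694]
  T[2,:] = [+0.0000, -0.2612, +1.4204]
moduli |λ_i(T)| = 1.1785, 0.1662, 0.0000.
ρ(T) = max|λ| = 1.1785; 1.1785 > 1 ⇒ diverges.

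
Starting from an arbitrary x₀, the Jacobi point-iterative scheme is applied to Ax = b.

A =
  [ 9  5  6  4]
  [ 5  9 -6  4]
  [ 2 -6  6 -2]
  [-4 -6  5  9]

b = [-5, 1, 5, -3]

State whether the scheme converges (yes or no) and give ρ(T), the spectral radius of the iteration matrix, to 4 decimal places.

no, ρ = 1.2472

A = D + L + U where D = diag(9, 9, 6, 9).
Jacobi T = -D⁻¹(L+U): T[3,2] = -(5)/(9) = -0.5556; T[3,3] = 0.
  T[0,:] = [+0.0000 -0.5556 -0.6667 -0.4444]
  T[1,:] = [-0.5556 +0.0000 +0.6667 -0.4444]
  T[2,:] = [-0.3333 +1.0000 +0.0000 +0.3333]
  T[3,:] = [+0.4444 +0.6667 -0.5556 +0.0000]
moduli |λ_i(T)| = 1.2472, 0.8212, 0.8212, 0.4615.
ρ(T) = max|λ| = 1.2472; 1.2472 > 1 ⇒ diverges.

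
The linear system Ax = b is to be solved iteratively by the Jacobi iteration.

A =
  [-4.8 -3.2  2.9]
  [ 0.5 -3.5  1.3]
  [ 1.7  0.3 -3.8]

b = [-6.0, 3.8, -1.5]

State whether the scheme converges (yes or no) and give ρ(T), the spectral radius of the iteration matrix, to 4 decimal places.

yes, ρ = 0.6118

A = D + L + U where D = diag(-4.8, -3.5, -3.8).
Jacobi T = -D⁻¹(L+U): T[1,0] = -(0.5)/(-3.5) = +0.1429; T[1,1] = 0.
  T[0,:] = [+0.0000  -0.6667  +0.6042]
  T[1,:] = [+0.1429  +0.0000  +0.3714]
  T[2,:] = [+0.4474  +0.0789  +0.0000]
|λ(T)| sorted: 0.6118, 0.4122, 0.4122.
ρ(T) = max|λ| = 0.6118; 0.6118 < 1, so it converges for any x₀.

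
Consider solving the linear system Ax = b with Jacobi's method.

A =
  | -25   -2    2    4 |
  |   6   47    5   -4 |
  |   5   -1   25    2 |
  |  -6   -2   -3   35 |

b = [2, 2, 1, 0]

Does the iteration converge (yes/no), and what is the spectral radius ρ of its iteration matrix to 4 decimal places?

yes, ρ = 0.2362

Write A = D+L+U with D = diag(-25, 47, 25, 35).
Jacobi: T = -D⁻¹(L+U), T[2,1] = -(-1)/(25) = +0.0400; T[2,2] = 0.
  T[0,:] = [+0.0000 -0.0800 +0.0800 +0.1600]
  T[1,:] = [-0.1277 +0.0000 -0.1064 +0.0851]
  T[2,:] = [-0.2000 +0.0400 +0.0000 -0.0800]
  T[3,:] = [+0.1714 +0.0571 +0.0857 +0.0000]
|λ(T)| sorted: 0.2362, 0.1693, 0.1693, 0.0712.
spectral radius ρ = 0.2362; 0.2362 < 1: convergent.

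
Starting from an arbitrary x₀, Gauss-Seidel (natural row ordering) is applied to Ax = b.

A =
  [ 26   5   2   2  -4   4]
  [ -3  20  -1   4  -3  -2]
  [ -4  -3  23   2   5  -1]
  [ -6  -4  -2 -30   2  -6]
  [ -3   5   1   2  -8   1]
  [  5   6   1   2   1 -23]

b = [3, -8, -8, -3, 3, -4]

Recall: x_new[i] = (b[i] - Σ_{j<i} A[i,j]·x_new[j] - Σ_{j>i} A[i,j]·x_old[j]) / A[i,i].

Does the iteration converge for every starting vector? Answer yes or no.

Let D = diag(26, 20, 23, -30, -8, -23); L, U the strict triangles.
T_GS = -(D+L)⁻¹U: row 0 first, T[0,3] = -(2)/(26) = -0.0769; later rows by forward substitution.
  T[0,:] = [+0.0000  -0.1923  -0.0769  -0.0769  +0.1538  -0.1538]
  T[1,:] = [+0.0000  -0.0288  +0.0385  -0.2115  +0.1731  +0.0769]
  T[2,:] = [+0.0000  -0.0372  -0.0084  -0.1279  -0.1681  +0.0268]
  T[3,:] = [+0.0000  +0.0448  +0.0108  +0.0521  +0.0240  -0.1813]
  T[4,:] = [+0.0000  +0.0606  +0.0545  -0.1063  +0.0355  +0.1888]
  T[5,:] = [+0.0000  -0.0444  -0.0037  -0.0776  +0.0749  -0.0198]
eigenvalue magnitudes: 0.1879, 0.1333, 0.1333, 0.0762, 0.0060, 0.0000.
ρ = 0.1879; 0.1879 < 1: convergent.

yes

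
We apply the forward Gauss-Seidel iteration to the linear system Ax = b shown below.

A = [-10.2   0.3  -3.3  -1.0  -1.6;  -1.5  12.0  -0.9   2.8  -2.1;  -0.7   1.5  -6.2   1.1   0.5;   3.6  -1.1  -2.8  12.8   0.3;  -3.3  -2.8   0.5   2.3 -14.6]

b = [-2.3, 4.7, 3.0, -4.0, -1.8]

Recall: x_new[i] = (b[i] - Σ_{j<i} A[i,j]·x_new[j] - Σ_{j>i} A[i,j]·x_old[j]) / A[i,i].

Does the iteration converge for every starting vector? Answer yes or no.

yes

Split A = D + L + U, D = diag(-10.2, 12, -6.2, 12.8, -14.6).
Gauss-Seidel: T = -(D+L)⁻¹U, row 0 first, T[0,3] = -(-1)/(-10.2) = -0.0980; later rows by forward substitution.
  T[0,:] = [+0.0000 +0.0294 -0.3235 -0.0980 -0.1569]
  T[1,:] = [+0.0000 +0.0037 +0.0346 -0.2456 +0.1554]
  T[2,:] = [+0.0000 -0.0024 +0.0449 +0.1291 +0.1360]
  T[3,:] = [+0.0000 -0.0085 +0.1038 +0.0347 +0.0638]
  T[4,:] = [+0.0000 -0.0088 +0.0844 +0.0791 +0.0204]
|λ(T)| sorted: 0.2340, 0.0943, 0.0332, 0.0028, 0.0000.
ρ(T) = max|λ| = 0.2340; 0.2340 < 1 ⇒ converges.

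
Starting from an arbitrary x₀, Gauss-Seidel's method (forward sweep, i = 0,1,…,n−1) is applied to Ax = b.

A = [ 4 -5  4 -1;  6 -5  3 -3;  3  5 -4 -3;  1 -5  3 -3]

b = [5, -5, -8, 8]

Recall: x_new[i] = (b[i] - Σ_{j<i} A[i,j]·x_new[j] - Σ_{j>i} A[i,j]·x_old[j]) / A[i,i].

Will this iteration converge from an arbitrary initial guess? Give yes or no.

no

A = D + L + U where D = diag(4, -5, -4, -3).
T_GS = -(D+L)⁻¹U: row 0 first, T[0,2] = -(4)/(4) = -1.0000; later rows by forward substitution.
  T[0,:] = [+0.0000, +1.2500, -1.0000, +0.2500]
  T[1,:] = [+0.0000, +1.5000, -0.6000, -0.3000]
  T[2,:] = [+0.0000, +2.8125, -1.5000, -0.9375]
  T[3,:] = [+0.0000, +0.7292, -0.8333, -0.3542]
|eigenvalues of T|: 1.3167, 0.7800, 0.1826, 0.0000.
ρ = 1.3167; 1.3167 > 1: divergent.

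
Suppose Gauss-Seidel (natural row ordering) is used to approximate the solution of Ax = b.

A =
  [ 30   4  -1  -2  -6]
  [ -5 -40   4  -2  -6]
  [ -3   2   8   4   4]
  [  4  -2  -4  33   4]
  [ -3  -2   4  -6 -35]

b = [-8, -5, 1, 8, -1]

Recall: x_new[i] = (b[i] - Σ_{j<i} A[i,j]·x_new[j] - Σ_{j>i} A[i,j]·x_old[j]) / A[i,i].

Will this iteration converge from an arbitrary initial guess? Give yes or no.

Split A = D + L + U, D = diag(30, -40, 8, 33, -35).
Gauss-Seidel: T = -(D+L)⁻¹U, row 0 first, T[0,2] = -(-1)/(30) = +0.0333; later rows by forward substitution.
  T[0,:] = [+0.0000 -0.1333 +0.0333 +0.0667 +0.2000]
  T[1,:] = [+0.0000 +0.0167 +0.0958 -0.0583 -0.1750]
  T[2,:] = [+0.0000 -0.0542 -0.0115 -0.4604 -0.3812]
  T[3,:] = [+0.0000 +0.0106 +0.0004 -0.0674 -0.2023]
  T[4,:] = [+0.0000 +0.0025 -0.0097 -0.0434 -0.0160]
|λ(T)| sorted: 0.1778, 0.0985, 0.0985, 0.0402, 0.0000.
spectral radius ρ = 0.1778; 0.1778 < 1: convergent.

yes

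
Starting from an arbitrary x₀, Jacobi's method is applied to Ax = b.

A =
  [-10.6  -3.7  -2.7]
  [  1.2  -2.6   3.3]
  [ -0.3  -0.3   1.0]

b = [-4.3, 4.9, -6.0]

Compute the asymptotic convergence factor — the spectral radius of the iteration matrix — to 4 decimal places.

0.6379

Diagonal D = diag(-10.6, -2.6, 1); L, U strict lower/upper.
T_J = -D⁻¹(L+U): T[0,1] = -(-3.7)/(-10.6) = -0.3491; T[0,0] = 0.
  T[0,:] = [+0.0000 -0.3491 -0.2547]
  T[1,:] = [+0.4615 +0.0000 +1.2692]
  T[2,:] = [+0.3000 +0.3000 +0.0000]
|roots of det(T-λI)|: 0.6379, 0.5135, 0.5135.
ρ(T) = max|λ| = 0.6379; 0.6379 < 1 ⇒ converges.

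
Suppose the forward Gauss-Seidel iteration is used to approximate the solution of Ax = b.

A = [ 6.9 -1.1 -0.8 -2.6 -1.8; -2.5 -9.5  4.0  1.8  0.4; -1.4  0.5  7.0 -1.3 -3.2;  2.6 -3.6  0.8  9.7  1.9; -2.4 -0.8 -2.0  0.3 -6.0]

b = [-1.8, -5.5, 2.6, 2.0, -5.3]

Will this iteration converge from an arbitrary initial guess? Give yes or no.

yes

Diagonal D = diag(6.9, -9.5, 7, 9.7, -6); L, U strict lower/upper.
GS T = -(D+L)⁻¹U: row 0 first, T[0,3] = -(-2.6)/(6.9) = +0.3768; later rows by forward substitution.
  T[0,:] = [+0.0000  +0.1594  +0.1159  +0.3768  +0.2609]
  T[1,:] = [+0.0000  -0.0420  +0.3905  +0.0903  -0.0265]
  T[2,:] = [+0.0000  +0.0349  -0.0047  +0.2546  +0.5112]
  T[3,:] = [+0.0000  -0.0612  +0.1143  -0.0885  -0.3178]
  T[4,:] = [+0.0000  -0.0729  -0.0912  -0.2521  -0.2871]
|eigenvalues of T|: 0.5390, 0.1732, 0.1732, 0.0604, 0.0000.
ρ = 0.5390; 0.5390 < 1 ⇒ converges.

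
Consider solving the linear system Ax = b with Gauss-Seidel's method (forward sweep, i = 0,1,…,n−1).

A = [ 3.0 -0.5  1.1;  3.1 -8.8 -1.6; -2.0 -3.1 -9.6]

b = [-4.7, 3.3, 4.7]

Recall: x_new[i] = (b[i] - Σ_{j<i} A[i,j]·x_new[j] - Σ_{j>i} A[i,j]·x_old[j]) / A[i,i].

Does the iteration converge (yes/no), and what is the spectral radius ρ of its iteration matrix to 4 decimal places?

Split A = D + L + U, D = diag(3, -8.8, -9.6).
Gauss-Seidel: T = -(D+L)⁻¹U, row 0 first, T[0,1] = -(-0.5)/(3) = +0.1667; later rows by forward substitution.
  T[0,:] = [+0.0000  +0.1667  -0.3667]
  T[1,:] = [+0.0000  +0.0587  -0.3110]
  T[2,:] = [+0.0000  -0.0537  +0.1768]
|λ(T)| sorted: 0.2598, 0.0243, 0.0000.
spectral radius ρ = 0.2598; 0.2598 < 1 ⇒ converges.

yes, ρ = 0.2598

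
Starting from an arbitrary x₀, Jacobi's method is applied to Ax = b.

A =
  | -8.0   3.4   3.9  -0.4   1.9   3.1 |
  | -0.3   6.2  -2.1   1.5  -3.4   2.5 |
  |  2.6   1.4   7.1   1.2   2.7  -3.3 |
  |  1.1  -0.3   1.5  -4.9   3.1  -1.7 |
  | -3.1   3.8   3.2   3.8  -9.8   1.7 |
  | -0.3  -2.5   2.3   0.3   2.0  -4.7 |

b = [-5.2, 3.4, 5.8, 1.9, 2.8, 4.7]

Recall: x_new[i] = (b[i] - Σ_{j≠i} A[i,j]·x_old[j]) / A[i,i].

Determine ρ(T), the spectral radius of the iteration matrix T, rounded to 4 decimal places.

Split A = D + L + U, D = diag(-8, 6.2, 7.1, -4.9, -9.8, -4.7).
T_J = -D⁻¹(L+U): T[1,0] = -(-0.3)/(6.2) = +0.0484; T[1,1] = 0.
  T[0,:] = [+0.0000, +0.4250, +0.4875, -0.0500, +0.2375, +0.3875]
  T[1,:] = [+0.0484, +0.0000, +0.3387, -0.2419, +0.5484, -0.4032]
  T[2,:] = [-0.3662, -0.1972, +0.0000, -0.1690, -0.3803, +0.4648]
  T[3,:] = [+0.2245, -0.0612, +0.3061, +0.0000, +0.6327, -0.3469]
  T[4,:] = [-0.3163, +0.3878, +0.3265, +0.3878, +0.0000, +0.1735]
  T[5,:] = [-0.0638, -0.5319, +0.4894, +0.0638, +0.4255, +0.0000]
moduli |λ_i(T)| = 1.1297, 0.6784, 0.6784, 0.4504, 0.2470, 0.0970.
ρ(T) = max|λ| = 1.1297; 1.1297 > 1 ⇒ diverges.

1.1297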